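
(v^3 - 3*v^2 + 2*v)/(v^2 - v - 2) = v*(v - 1)/(v + 1)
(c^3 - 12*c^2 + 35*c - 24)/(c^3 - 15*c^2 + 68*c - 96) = (c - 1)/(c - 4)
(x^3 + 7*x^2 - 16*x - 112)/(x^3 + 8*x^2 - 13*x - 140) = (x + 4)/(x + 5)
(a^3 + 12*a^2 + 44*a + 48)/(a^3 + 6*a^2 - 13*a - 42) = (a^2 + 10*a + 24)/(a^2 + 4*a - 21)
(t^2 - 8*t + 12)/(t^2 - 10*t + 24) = (t - 2)/(t - 4)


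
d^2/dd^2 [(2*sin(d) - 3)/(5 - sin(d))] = 7*(sin(d)^2 + 5*sin(d) - 2)/(sin(d) - 5)^3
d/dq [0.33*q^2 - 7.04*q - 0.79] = 0.66*q - 7.04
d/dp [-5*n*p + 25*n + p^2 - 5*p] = -5*n + 2*p - 5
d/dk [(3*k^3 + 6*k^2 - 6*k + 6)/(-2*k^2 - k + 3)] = 3*(-2*k^4 - 2*k^3 + 3*k^2 + 20*k - 4)/(4*k^4 + 4*k^3 - 11*k^2 - 6*k + 9)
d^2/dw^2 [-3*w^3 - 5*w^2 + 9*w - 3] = -18*w - 10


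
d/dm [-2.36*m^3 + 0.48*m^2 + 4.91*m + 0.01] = -7.08*m^2 + 0.96*m + 4.91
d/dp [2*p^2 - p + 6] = 4*p - 1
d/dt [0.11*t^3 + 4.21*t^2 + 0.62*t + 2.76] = 0.33*t^2 + 8.42*t + 0.62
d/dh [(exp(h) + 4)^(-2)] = -2*exp(h)/(exp(h) + 4)^3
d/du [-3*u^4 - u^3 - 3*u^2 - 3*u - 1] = -12*u^3 - 3*u^2 - 6*u - 3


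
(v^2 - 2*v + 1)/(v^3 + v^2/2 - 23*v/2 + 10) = 2*(v - 1)/(2*v^2 + 3*v - 20)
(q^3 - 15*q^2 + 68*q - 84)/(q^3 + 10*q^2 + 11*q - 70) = (q^2 - 13*q + 42)/(q^2 + 12*q + 35)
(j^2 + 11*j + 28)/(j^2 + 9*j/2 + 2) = 2*(j + 7)/(2*j + 1)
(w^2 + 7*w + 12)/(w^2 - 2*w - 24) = (w + 3)/(w - 6)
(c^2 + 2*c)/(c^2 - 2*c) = (c + 2)/(c - 2)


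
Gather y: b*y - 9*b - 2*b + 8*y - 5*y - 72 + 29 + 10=-11*b + y*(b + 3) - 33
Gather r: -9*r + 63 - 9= 54 - 9*r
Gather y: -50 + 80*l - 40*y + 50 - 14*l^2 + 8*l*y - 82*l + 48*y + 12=-14*l^2 - 2*l + y*(8*l + 8) + 12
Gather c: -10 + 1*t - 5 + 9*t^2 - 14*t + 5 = 9*t^2 - 13*t - 10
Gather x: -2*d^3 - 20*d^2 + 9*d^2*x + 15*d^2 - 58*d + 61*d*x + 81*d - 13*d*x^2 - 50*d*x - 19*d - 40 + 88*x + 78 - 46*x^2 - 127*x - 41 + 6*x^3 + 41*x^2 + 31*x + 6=-2*d^3 - 5*d^2 + 4*d + 6*x^3 + x^2*(-13*d - 5) + x*(9*d^2 + 11*d - 8) + 3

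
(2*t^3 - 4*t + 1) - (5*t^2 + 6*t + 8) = 2*t^3 - 5*t^2 - 10*t - 7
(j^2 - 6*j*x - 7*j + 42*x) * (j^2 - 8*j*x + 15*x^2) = j^4 - 14*j^3*x - 7*j^3 + 63*j^2*x^2 + 98*j^2*x - 90*j*x^3 - 441*j*x^2 + 630*x^3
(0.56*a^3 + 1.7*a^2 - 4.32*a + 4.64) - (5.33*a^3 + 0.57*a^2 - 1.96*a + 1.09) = -4.77*a^3 + 1.13*a^2 - 2.36*a + 3.55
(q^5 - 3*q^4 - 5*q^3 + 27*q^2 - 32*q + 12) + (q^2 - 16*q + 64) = q^5 - 3*q^4 - 5*q^3 + 28*q^2 - 48*q + 76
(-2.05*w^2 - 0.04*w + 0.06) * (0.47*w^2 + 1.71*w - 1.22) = -0.9635*w^4 - 3.5243*w^3 + 2.4608*w^2 + 0.1514*w - 0.0732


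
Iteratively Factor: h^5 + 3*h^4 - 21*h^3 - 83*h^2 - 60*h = (h + 3)*(h^4 - 21*h^2 - 20*h) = h*(h + 3)*(h^3 - 21*h - 20) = h*(h - 5)*(h + 3)*(h^2 + 5*h + 4) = h*(h - 5)*(h + 1)*(h + 3)*(h + 4)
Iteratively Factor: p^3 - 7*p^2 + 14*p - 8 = (p - 4)*(p^2 - 3*p + 2) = (p - 4)*(p - 2)*(p - 1)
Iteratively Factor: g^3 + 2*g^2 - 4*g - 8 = (g + 2)*(g^2 - 4) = (g + 2)^2*(g - 2)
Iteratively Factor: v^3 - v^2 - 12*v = (v)*(v^2 - v - 12) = v*(v - 4)*(v + 3)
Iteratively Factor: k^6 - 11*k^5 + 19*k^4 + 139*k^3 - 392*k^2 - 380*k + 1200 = (k - 4)*(k^5 - 7*k^4 - 9*k^3 + 103*k^2 + 20*k - 300) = (k - 4)*(k - 2)*(k^4 - 5*k^3 - 19*k^2 + 65*k + 150) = (k - 5)*(k - 4)*(k - 2)*(k^3 - 19*k - 30) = (k - 5)*(k - 4)*(k - 2)*(k + 2)*(k^2 - 2*k - 15) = (k - 5)*(k - 4)*(k - 2)*(k + 2)*(k + 3)*(k - 5)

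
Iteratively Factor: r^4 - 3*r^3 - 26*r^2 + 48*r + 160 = (r - 5)*(r^3 + 2*r^2 - 16*r - 32) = (r - 5)*(r + 2)*(r^2 - 16) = (r - 5)*(r + 2)*(r + 4)*(r - 4)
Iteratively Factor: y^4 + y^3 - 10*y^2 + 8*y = (y + 4)*(y^3 - 3*y^2 + 2*y) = (y - 1)*(y + 4)*(y^2 - 2*y) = (y - 2)*(y - 1)*(y + 4)*(y)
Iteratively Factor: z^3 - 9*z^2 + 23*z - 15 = (z - 3)*(z^2 - 6*z + 5) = (z - 3)*(z - 1)*(z - 5)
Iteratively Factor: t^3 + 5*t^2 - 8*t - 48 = (t + 4)*(t^2 + t - 12) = (t + 4)^2*(t - 3)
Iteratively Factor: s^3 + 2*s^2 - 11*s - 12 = (s + 1)*(s^2 + s - 12) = (s + 1)*(s + 4)*(s - 3)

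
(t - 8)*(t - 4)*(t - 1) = t^3 - 13*t^2 + 44*t - 32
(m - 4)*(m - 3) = m^2 - 7*m + 12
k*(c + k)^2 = c^2*k + 2*c*k^2 + k^3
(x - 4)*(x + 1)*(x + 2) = x^3 - x^2 - 10*x - 8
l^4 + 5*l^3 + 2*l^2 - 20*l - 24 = (l - 2)*(l + 2)^2*(l + 3)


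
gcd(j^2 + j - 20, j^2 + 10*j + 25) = j + 5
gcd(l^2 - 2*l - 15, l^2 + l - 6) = l + 3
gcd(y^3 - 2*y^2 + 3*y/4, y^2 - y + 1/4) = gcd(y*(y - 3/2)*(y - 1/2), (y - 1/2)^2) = y - 1/2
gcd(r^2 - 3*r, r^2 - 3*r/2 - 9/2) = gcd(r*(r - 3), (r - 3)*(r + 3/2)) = r - 3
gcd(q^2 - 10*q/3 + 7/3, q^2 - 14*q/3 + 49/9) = q - 7/3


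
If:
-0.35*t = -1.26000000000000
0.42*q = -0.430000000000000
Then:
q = -1.02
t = 3.60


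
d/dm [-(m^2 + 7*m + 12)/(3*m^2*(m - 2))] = (m^3 + 14*m^2 + 22*m - 48)/(3*m^3*(m^2 - 4*m + 4))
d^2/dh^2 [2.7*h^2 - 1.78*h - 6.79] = 5.40000000000000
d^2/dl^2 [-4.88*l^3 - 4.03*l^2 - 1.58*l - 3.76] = -29.28*l - 8.06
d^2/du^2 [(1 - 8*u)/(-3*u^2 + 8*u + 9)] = 2*((67 - 72*u)*(-3*u^2 + 8*u + 9) - 4*(3*u - 4)^2*(8*u - 1))/(-3*u^2 + 8*u + 9)^3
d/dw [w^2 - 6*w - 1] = 2*w - 6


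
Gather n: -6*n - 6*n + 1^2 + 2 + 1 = 4 - 12*n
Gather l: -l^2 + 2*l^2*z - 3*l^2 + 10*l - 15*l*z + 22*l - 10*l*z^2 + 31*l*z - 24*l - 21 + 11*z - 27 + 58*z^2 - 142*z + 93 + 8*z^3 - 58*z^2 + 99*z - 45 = l^2*(2*z - 4) + l*(-10*z^2 + 16*z + 8) + 8*z^3 - 32*z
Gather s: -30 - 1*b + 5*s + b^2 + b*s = b^2 - b + s*(b + 5) - 30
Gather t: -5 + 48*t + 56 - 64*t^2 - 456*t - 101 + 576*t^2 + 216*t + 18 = 512*t^2 - 192*t - 32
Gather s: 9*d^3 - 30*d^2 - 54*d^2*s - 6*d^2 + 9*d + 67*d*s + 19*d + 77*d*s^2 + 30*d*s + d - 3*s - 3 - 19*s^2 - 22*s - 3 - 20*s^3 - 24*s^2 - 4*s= 9*d^3 - 36*d^2 + 29*d - 20*s^3 + s^2*(77*d - 43) + s*(-54*d^2 + 97*d - 29) - 6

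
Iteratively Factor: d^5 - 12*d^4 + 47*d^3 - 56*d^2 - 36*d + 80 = (d + 1)*(d^4 - 13*d^3 + 60*d^2 - 116*d + 80) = (d - 2)*(d + 1)*(d^3 - 11*d^2 + 38*d - 40) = (d - 2)^2*(d + 1)*(d^2 - 9*d + 20) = (d - 5)*(d - 2)^2*(d + 1)*(d - 4)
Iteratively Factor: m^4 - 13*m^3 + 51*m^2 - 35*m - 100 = (m - 5)*(m^3 - 8*m^2 + 11*m + 20) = (m - 5)*(m - 4)*(m^2 - 4*m - 5) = (m - 5)*(m - 4)*(m + 1)*(m - 5)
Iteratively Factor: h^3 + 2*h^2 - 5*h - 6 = (h + 3)*(h^2 - h - 2) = (h - 2)*(h + 3)*(h + 1)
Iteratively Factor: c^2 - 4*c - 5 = (c - 5)*(c + 1)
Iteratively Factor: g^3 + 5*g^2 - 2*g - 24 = (g + 3)*(g^2 + 2*g - 8) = (g + 3)*(g + 4)*(g - 2)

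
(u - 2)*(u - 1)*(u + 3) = u^3 - 7*u + 6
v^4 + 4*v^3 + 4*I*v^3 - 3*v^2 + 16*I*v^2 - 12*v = v*(v + 4)*(v + I)*(v + 3*I)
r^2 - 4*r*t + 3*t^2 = (r - 3*t)*(r - t)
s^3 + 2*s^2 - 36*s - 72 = (s - 6)*(s + 2)*(s + 6)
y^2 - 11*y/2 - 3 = (y - 6)*(y + 1/2)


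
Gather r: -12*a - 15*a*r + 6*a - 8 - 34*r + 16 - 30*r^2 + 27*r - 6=-6*a - 30*r^2 + r*(-15*a - 7) + 2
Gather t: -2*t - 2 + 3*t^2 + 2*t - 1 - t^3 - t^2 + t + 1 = -t^3 + 2*t^2 + t - 2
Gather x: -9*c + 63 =63 - 9*c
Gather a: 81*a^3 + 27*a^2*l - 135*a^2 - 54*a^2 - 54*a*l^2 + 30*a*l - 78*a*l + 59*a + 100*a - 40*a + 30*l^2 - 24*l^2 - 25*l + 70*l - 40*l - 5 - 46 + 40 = 81*a^3 + a^2*(27*l - 189) + a*(-54*l^2 - 48*l + 119) + 6*l^2 + 5*l - 11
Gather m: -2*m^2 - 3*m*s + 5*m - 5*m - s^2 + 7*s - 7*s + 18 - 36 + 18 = -2*m^2 - 3*m*s - s^2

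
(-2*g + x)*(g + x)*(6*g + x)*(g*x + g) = -12*g^4*x - 12*g^4 - 8*g^3*x^2 - 8*g^3*x + 5*g^2*x^3 + 5*g^2*x^2 + g*x^4 + g*x^3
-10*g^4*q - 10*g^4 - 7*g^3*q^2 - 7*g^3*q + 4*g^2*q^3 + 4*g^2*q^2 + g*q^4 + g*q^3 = (-2*g + q)*(g + q)*(5*g + q)*(g*q + g)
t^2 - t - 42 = (t - 7)*(t + 6)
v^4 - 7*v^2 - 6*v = v*(v - 3)*(v + 1)*(v + 2)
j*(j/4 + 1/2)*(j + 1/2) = j^3/4 + 5*j^2/8 + j/4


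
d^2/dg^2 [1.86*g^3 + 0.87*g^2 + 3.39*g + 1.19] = 11.16*g + 1.74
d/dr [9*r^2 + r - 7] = 18*r + 1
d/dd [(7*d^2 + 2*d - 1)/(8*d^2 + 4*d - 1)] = 2*(6*d^2 + d + 1)/(64*d^4 + 64*d^3 - 8*d + 1)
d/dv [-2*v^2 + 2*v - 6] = 2 - 4*v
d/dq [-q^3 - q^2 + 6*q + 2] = -3*q^2 - 2*q + 6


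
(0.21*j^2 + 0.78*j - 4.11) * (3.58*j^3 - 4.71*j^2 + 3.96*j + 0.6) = 0.7518*j^5 + 1.8033*j^4 - 17.556*j^3 + 22.5729*j^2 - 15.8076*j - 2.466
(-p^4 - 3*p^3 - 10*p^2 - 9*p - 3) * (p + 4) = -p^5 - 7*p^4 - 22*p^3 - 49*p^2 - 39*p - 12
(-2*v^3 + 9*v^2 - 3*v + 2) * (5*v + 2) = -10*v^4 + 41*v^3 + 3*v^2 + 4*v + 4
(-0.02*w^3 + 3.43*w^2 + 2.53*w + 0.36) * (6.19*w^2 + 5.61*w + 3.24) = -0.1238*w^5 + 21.1195*w^4 + 34.8382*w^3 + 27.5349*w^2 + 10.2168*w + 1.1664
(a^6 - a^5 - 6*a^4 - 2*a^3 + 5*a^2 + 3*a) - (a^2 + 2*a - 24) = a^6 - a^5 - 6*a^4 - 2*a^3 + 4*a^2 + a + 24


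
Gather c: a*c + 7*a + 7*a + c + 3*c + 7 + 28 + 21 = 14*a + c*(a + 4) + 56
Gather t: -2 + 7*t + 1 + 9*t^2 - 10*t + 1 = 9*t^2 - 3*t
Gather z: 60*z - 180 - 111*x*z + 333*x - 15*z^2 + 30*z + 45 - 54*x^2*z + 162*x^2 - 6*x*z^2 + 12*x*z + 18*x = 162*x^2 + 351*x + z^2*(-6*x - 15) + z*(-54*x^2 - 99*x + 90) - 135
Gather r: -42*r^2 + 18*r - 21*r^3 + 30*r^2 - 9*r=-21*r^3 - 12*r^2 + 9*r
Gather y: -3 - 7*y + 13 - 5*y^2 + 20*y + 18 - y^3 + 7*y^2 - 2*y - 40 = -y^3 + 2*y^2 + 11*y - 12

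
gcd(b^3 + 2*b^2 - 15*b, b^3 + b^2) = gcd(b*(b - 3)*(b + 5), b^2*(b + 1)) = b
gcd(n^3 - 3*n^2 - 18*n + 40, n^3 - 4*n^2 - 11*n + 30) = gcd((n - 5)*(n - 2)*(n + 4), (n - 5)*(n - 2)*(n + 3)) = n^2 - 7*n + 10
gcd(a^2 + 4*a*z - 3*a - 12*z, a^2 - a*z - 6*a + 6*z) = 1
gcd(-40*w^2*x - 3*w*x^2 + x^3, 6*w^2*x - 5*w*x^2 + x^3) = x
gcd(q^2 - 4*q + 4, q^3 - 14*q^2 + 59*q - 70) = q - 2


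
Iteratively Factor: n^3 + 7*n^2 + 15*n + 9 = (n + 3)*(n^2 + 4*n + 3) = (n + 1)*(n + 3)*(n + 3)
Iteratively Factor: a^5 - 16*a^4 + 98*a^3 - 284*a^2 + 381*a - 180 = (a - 1)*(a^4 - 15*a^3 + 83*a^2 - 201*a + 180) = (a - 3)*(a - 1)*(a^3 - 12*a^2 + 47*a - 60) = (a - 4)*(a - 3)*(a - 1)*(a^2 - 8*a + 15) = (a - 5)*(a - 4)*(a - 3)*(a - 1)*(a - 3)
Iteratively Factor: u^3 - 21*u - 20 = (u + 1)*(u^2 - u - 20) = (u - 5)*(u + 1)*(u + 4)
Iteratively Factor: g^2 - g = (g)*(g - 1)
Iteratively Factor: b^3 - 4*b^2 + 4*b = (b)*(b^2 - 4*b + 4) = b*(b - 2)*(b - 2)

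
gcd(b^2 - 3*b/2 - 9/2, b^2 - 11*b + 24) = b - 3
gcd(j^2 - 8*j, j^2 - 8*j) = j^2 - 8*j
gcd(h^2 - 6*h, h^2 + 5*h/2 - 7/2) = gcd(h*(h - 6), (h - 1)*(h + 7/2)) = 1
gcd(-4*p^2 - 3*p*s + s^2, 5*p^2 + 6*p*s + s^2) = p + s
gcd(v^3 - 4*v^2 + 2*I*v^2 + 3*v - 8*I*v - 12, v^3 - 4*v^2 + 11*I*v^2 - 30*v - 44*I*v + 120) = v - 4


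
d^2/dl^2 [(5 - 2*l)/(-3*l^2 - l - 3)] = 2*((13 - 18*l)*(3*l^2 + l + 3) + (2*l - 5)*(6*l + 1)^2)/(3*l^2 + l + 3)^3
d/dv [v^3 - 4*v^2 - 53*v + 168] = 3*v^2 - 8*v - 53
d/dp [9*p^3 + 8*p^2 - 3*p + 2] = 27*p^2 + 16*p - 3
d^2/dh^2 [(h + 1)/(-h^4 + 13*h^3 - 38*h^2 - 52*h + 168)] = 2*(-(h + 1)*(4*h^3 - 39*h^2 + 76*h + 52)^2 + (4*h^3 - 39*h^2 + 76*h + (h + 1)*(6*h^2 - 39*h + 38) + 52)*(h^4 - 13*h^3 + 38*h^2 + 52*h - 168))/(h^4 - 13*h^3 + 38*h^2 + 52*h - 168)^3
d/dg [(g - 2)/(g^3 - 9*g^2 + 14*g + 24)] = (g^3 - 9*g^2 + 14*g - (g - 2)*(3*g^2 - 18*g + 14) + 24)/(g^3 - 9*g^2 + 14*g + 24)^2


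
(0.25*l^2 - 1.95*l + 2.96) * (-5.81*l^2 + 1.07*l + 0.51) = -1.4525*l^4 + 11.597*l^3 - 19.1566*l^2 + 2.1727*l + 1.5096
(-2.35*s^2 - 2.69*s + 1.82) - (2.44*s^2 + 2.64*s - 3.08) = -4.79*s^2 - 5.33*s + 4.9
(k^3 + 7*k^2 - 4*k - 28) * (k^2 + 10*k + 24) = k^5 + 17*k^4 + 90*k^3 + 100*k^2 - 376*k - 672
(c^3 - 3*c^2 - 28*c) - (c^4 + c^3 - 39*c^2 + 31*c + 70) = -c^4 + 36*c^2 - 59*c - 70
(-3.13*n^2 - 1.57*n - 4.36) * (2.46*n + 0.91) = -7.6998*n^3 - 6.7105*n^2 - 12.1543*n - 3.9676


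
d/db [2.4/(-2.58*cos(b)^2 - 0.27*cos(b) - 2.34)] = -(12.384*cos(b) + 0.648)*sin(b)/(2.58*cos(b)^2 + 0.27*cos(b) + 2.34)^2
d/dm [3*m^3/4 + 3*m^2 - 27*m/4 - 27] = 9*m^2/4 + 6*m - 27/4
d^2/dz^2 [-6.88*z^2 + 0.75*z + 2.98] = -13.7600000000000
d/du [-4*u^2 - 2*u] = -8*u - 2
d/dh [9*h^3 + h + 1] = 27*h^2 + 1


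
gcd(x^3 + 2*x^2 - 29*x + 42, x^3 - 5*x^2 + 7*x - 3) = x - 3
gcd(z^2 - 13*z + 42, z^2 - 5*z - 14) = z - 7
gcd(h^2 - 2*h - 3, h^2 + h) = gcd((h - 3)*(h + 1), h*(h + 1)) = h + 1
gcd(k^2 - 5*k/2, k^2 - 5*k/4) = k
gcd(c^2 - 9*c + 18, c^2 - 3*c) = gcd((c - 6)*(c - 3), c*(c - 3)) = c - 3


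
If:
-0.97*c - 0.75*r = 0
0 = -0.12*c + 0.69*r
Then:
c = 0.00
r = 0.00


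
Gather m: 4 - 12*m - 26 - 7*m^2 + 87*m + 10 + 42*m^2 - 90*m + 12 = 35*m^2 - 15*m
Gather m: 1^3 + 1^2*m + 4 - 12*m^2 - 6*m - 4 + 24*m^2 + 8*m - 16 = 12*m^2 + 3*m - 15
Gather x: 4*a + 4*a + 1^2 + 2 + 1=8*a + 4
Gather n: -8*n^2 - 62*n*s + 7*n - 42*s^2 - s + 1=-8*n^2 + n*(7 - 62*s) - 42*s^2 - s + 1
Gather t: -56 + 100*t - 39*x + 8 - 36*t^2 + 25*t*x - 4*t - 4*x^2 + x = -36*t^2 + t*(25*x + 96) - 4*x^2 - 38*x - 48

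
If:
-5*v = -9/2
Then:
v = 9/10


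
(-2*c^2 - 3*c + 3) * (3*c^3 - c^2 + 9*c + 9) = -6*c^5 - 7*c^4 - 6*c^3 - 48*c^2 + 27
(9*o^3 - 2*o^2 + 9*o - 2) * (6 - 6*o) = -54*o^4 + 66*o^3 - 66*o^2 + 66*o - 12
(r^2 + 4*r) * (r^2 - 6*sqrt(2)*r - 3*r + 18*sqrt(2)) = r^4 - 6*sqrt(2)*r^3 + r^3 - 12*r^2 - 6*sqrt(2)*r^2 + 72*sqrt(2)*r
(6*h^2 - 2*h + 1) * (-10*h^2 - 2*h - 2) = -60*h^4 + 8*h^3 - 18*h^2 + 2*h - 2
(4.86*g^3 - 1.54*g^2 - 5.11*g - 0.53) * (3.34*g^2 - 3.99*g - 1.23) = 16.2324*g^5 - 24.535*g^4 - 16.9006*g^3 + 20.5129*g^2 + 8.4*g + 0.6519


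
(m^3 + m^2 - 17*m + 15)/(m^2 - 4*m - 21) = (-m^3 - m^2 + 17*m - 15)/(-m^2 + 4*m + 21)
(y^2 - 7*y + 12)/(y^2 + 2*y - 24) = (y - 3)/(y + 6)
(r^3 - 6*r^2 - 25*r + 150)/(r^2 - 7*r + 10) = (r^2 - r - 30)/(r - 2)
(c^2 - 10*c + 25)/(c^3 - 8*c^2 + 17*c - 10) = (c - 5)/(c^2 - 3*c + 2)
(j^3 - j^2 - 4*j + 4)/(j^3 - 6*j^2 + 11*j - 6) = (j + 2)/(j - 3)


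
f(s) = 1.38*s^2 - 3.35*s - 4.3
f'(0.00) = -3.35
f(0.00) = -4.30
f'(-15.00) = -44.75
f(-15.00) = 356.45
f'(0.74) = -1.31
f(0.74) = -6.02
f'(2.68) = 4.05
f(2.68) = -3.37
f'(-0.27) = -4.10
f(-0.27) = -3.29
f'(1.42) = 0.57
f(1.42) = -6.27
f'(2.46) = 3.44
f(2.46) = -4.19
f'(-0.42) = -4.51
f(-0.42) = -2.65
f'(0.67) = -1.50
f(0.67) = -5.93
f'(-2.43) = -10.06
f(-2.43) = 11.99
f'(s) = 2.76*s - 3.35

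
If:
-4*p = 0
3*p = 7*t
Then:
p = 0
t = 0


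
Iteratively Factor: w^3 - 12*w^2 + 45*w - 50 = (w - 2)*(w^2 - 10*w + 25) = (w - 5)*(w - 2)*(w - 5)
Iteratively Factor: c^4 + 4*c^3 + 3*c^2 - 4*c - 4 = (c - 1)*(c^3 + 5*c^2 + 8*c + 4) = (c - 1)*(c + 1)*(c^2 + 4*c + 4) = (c - 1)*(c + 1)*(c + 2)*(c + 2)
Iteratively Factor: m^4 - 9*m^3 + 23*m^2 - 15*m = (m - 1)*(m^3 - 8*m^2 + 15*m) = (m - 5)*(m - 1)*(m^2 - 3*m) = (m - 5)*(m - 3)*(m - 1)*(m)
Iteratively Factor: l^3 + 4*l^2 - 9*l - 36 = (l + 3)*(l^2 + l - 12) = (l + 3)*(l + 4)*(l - 3)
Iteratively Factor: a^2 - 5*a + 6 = (a - 3)*(a - 2)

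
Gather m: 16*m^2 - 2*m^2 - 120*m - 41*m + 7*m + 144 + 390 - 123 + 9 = 14*m^2 - 154*m + 420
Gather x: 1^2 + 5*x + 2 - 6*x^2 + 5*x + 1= -6*x^2 + 10*x + 4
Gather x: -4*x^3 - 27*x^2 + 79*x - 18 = -4*x^3 - 27*x^2 + 79*x - 18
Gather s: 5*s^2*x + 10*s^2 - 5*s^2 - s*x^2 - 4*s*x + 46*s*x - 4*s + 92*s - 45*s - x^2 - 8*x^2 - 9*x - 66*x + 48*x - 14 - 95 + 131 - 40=s^2*(5*x + 5) + s*(-x^2 + 42*x + 43) - 9*x^2 - 27*x - 18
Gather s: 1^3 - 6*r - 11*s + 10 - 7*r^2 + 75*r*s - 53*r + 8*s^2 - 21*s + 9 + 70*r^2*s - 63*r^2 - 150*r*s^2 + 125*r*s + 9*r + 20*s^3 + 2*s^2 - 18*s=-70*r^2 - 50*r + 20*s^3 + s^2*(10 - 150*r) + s*(70*r^2 + 200*r - 50) + 20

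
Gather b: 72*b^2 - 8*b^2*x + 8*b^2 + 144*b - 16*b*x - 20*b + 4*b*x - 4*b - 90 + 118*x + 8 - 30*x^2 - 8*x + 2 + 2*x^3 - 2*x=b^2*(80 - 8*x) + b*(120 - 12*x) + 2*x^3 - 30*x^2 + 108*x - 80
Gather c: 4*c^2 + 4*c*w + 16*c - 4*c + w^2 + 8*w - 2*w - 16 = 4*c^2 + c*(4*w + 12) + w^2 + 6*w - 16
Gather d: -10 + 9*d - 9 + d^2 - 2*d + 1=d^2 + 7*d - 18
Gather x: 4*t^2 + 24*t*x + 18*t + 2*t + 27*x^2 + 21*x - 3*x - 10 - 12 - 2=4*t^2 + 20*t + 27*x^2 + x*(24*t + 18) - 24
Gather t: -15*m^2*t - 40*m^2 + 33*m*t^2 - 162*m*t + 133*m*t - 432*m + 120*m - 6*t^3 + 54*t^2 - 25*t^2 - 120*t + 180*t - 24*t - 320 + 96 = -40*m^2 - 312*m - 6*t^3 + t^2*(33*m + 29) + t*(-15*m^2 - 29*m + 36) - 224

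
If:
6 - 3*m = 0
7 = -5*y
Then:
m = 2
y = -7/5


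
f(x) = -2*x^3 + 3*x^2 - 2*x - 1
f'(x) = -6*x^2 + 6*x - 2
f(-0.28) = -0.16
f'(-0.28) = -4.15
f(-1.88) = 26.65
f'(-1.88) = -34.49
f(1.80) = -6.54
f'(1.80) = -10.64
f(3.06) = -36.33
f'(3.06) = -39.82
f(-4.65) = 274.26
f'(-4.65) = -159.64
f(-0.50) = 1.00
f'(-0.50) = -6.50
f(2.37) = -15.51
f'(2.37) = -21.48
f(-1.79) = 23.66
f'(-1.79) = -31.96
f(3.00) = -34.00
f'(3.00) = -38.00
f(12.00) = -3049.00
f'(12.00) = -794.00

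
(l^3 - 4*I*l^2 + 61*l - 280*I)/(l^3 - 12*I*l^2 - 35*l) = (l + 8*I)/l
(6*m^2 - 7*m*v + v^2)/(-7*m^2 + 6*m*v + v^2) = (-6*m + v)/(7*m + v)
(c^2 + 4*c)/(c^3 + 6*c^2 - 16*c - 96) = c/(c^2 + 2*c - 24)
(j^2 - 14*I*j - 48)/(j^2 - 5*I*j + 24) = (j - 6*I)/(j + 3*I)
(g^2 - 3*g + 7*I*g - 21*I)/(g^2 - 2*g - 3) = (g + 7*I)/(g + 1)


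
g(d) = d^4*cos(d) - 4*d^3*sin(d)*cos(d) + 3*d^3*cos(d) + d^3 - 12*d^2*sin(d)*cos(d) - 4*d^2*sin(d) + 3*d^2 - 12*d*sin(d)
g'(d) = -d^4*sin(d) + 4*d^3*sin(d)^2 - 3*d^3*sin(d) - 4*d^3*cos(d)^2 + 4*d^3*cos(d) + 12*d^2*sin(d)^2 - 12*d^2*sin(d)*cos(d) - 12*d^2*cos(d)^2 + 5*d^2*cos(d) + 3*d^2 - 24*d*sin(d)*cos(d) - 8*d*sin(d) - 12*d*cos(d) + 6*d - 12*sin(d)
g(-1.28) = -3.56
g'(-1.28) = 6.19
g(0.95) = -13.42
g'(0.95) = -23.60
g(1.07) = -16.08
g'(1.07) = -20.17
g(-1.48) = -4.88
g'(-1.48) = 6.64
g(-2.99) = 0.28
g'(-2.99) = 27.44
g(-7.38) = 292.53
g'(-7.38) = 711.44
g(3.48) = -247.49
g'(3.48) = -332.01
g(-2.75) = 2.98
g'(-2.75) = -2.27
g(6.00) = 2598.62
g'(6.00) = 698.13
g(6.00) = 2598.62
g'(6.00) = 698.13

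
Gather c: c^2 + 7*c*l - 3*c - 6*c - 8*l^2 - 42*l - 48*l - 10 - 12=c^2 + c*(7*l - 9) - 8*l^2 - 90*l - 22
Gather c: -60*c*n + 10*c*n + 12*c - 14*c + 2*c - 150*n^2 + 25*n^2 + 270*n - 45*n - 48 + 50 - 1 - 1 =-50*c*n - 125*n^2 + 225*n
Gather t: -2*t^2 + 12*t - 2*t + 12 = -2*t^2 + 10*t + 12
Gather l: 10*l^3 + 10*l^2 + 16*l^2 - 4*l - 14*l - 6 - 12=10*l^3 + 26*l^2 - 18*l - 18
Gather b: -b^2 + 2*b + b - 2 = -b^2 + 3*b - 2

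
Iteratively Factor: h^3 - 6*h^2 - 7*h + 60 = (h - 4)*(h^2 - 2*h - 15) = (h - 5)*(h - 4)*(h + 3)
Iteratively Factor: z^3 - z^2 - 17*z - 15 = (z + 1)*(z^2 - 2*z - 15) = (z - 5)*(z + 1)*(z + 3)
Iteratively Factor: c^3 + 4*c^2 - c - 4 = (c + 4)*(c^2 - 1) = (c + 1)*(c + 4)*(c - 1)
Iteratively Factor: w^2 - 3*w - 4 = (w - 4)*(w + 1)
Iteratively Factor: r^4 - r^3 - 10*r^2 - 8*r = (r + 1)*(r^3 - 2*r^2 - 8*r) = r*(r + 1)*(r^2 - 2*r - 8) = r*(r + 1)*(r + 2)*(r - 4)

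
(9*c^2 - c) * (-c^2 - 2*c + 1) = -9*c^4 - 17*c^3 + 11*c^2 - c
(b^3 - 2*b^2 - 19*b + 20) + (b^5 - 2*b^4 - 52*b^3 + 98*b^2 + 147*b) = b^5 - 2*b^4 - 51*b^3 + 96*b^2 + 128*b + 20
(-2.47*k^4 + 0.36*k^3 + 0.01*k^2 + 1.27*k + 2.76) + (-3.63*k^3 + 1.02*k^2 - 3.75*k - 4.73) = -2.47*k^4 - 3.27*k^3 + 1.03*k^2 - 2.48*k - 1.97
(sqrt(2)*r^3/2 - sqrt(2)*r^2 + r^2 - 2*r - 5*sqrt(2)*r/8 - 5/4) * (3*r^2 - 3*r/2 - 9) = 3*sqrt(2)*r^5/2 - 15*sqrt(2)*r^4/4 + 3*r^4 - 15*r^3/2 - 39*sqrt(2)*r^3/8 - 39*r^2/4 + 159*sqrt(2)*r^2/16 + 45*sqrt(2)*r/8 + 159*r/8 + 45/4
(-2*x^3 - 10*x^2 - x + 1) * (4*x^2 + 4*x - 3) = -8*x^5 - 48*x^4 - 38*x^3 + 30*x^2 + 7*x - 3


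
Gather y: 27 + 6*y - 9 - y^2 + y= -y^2 + 7*y + 18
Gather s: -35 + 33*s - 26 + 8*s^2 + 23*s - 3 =8*s^2 + 56*s - 64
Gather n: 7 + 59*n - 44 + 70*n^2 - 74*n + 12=70*n^2 - 15*n - 25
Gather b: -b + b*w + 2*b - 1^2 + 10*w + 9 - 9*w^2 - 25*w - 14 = b*(w + 1) - 9*w^2 - 15*w - 6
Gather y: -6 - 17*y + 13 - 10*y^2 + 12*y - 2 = -10*y^2 - 5*y + 5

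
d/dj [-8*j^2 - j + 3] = -16*j - 1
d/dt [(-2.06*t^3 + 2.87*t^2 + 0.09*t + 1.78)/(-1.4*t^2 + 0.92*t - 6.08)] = (2.884*t^4 - 3.7904*t^3 + 40.3408*t^2 - 29.9152*t - 2.1848)/(1.96*t^4 - 2.576*t^3 + 17.8704*t^2 - 11.1872*t + 36.9664)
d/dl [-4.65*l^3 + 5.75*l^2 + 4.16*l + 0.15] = -13.95*l^2 + 11.5*l + 4.16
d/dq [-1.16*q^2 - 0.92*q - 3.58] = -2.32*q - 0.92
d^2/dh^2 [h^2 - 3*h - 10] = 2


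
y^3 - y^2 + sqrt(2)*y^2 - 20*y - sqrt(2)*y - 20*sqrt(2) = (y - 5)*(y + 4)*(y + sqrt(2))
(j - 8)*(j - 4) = j^2 - 12*j + 32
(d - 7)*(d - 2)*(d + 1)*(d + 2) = d^4 - 6*d^3 - 11*d^2 + 24*d + 28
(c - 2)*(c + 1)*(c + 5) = c^3 + 4*c^2 - 7*c - 10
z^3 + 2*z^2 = z^2*(z + 2)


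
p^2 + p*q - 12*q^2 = (p - 3*q)*(p + 4*q)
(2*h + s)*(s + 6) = 2*h*s + 12*h + s^2 + 6*s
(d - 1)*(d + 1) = d^2 - 1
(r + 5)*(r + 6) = r^2 + 11*r + 30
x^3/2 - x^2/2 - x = x*(x/2 + 1/2)*(x - 2)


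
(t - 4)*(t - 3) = t^2 - 7*t + 12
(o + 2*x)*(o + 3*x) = o^2 + 5*o*x + 6*x^2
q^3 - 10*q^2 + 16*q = q*(q - 8)*(q - 2)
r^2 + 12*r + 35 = (r + 5)*(r + 7)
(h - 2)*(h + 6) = h^2 + 4*h - 12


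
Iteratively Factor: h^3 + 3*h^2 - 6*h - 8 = (h - 2)*(h^2 + 5*h + 4) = (h - 2)*(h + 4)*(h + 1)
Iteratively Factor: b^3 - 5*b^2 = (b)*(b^2 - 5*b) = b^2*(b - 5)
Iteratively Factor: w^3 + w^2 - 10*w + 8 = (w + 4)*(w^2 - 3*w + 2) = (w - 1)*(w + 4)*(w - 2)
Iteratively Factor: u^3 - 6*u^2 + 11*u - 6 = (u - 2)*(u^2 - 4*u + 3) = (u - 2)*(u - 1)*(u - 3)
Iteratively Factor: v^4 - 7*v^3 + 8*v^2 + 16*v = (v - 4)*(v^3 - 3*v^2 - 4*v) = (v - 4)^2*(v^2 + v) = (v - 4)^2*(v + 1)*(v)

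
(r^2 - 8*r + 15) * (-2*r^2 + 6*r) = -2*r^4 + 22*r^3 - 78*r^2 + 90*r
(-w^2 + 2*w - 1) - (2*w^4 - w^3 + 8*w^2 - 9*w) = -2*w^4 + w^3 - 9*w^2 + 11*w - 1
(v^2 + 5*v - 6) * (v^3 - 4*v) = v^5 + 5*v^4 - 10*v^3 - 20*v^2 + 24*v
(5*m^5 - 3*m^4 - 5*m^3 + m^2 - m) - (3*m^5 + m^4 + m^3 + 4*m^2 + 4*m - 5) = 2*m^5 - 4*m^4 - 6*m^3 - 3*m^2 - 5*m + 5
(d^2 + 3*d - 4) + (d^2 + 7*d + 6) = 2*d^2 + 10*d + 2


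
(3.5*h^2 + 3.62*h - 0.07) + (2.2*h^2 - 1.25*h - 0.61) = 5.7*h^2 + 2.37*h - 0.68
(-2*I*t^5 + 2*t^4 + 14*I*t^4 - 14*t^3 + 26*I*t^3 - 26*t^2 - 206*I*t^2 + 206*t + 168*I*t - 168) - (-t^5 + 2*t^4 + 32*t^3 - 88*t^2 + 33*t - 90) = t^5 - 2*I*t^5 + 14*I*t^4 - 46*t^3 + 26*I*t^3 + 62*t^2 - 206*I*t^2 + 173*t + 168*I*t - 78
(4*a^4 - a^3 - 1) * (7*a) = 28*a^5 - 7*a^4 - 7*a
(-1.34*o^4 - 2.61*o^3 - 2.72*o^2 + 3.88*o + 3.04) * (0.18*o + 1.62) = -0.2412*o^5 - 2.6406*o^4 - 4.7178*o^3 - 3.708*o^2 + 6.8328*o + 4.9248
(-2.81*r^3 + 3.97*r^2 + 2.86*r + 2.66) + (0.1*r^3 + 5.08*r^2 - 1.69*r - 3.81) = -2.71*r^3 + 9.05*r^2 + 1.17*r - 1.15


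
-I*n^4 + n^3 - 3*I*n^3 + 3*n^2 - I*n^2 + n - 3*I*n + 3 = (n + 3)*(n - I)*(n + I)*(-I*n + 1)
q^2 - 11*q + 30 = (q - 6)*(q - 5)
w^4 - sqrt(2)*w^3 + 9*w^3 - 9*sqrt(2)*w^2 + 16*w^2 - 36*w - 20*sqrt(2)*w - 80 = (w + 4)*(w + 5)*(w - 2*sqrt(2))*(w + sqrt(2))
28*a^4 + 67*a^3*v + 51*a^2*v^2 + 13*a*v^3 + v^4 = (a + v)^2*(4*a + v)*(7*a + v)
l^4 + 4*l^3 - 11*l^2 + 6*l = l*(l - 1)^2*(l + 6)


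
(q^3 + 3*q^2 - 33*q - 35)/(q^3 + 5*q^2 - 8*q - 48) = (q^3 + 3*q^2 - 33*q - 35)/(q^3 + 5*q^2 - 8*q - 48)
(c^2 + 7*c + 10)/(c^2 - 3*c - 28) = (c^2 + 7*c + 10)/(c^2 - 3*c - 28)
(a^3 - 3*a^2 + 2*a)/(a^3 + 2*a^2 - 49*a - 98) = a*(a^2 - 3*a + 2)/(a^3 + 2*a^2 - 49*a - 98)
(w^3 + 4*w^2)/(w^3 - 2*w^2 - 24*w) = w/(w - 6)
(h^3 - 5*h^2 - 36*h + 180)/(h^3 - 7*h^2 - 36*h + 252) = (h - 5)/(h - 7)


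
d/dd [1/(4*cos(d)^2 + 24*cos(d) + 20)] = (cos(d) + 3)*sin(d)/(2*(cos(d)^2 + 6*cos(d) + 5)^2)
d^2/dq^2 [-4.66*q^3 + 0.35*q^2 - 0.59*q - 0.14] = 0.7 - 27.96*q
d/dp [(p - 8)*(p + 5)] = 2*p - 3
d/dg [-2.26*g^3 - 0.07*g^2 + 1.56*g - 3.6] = -6.78*g^2 - 0.14*g + 1.56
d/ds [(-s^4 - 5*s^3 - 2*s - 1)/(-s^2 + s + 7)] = (2*s^5 + 2*s^4 - 38*s^3 - 107*s^2 - 2*s - 13)/(s^4 - 2*s^3 - 13*s^2 + 14*s + 49)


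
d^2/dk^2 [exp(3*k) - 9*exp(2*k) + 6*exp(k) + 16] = (9*exp(2*k) - 36*exp(k) + 6)*exp(k)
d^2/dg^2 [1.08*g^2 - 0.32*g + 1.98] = 2.16000000000000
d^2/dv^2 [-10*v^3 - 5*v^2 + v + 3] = -60*v - 10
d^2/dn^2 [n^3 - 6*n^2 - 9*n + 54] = 6*n - 12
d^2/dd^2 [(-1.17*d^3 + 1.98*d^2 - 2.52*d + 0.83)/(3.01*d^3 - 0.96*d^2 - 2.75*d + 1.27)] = (-2.8421709430404e-14*d^7 + 29.1163319999999*d^6 - 195.096762*d^5 + 285.936756*d^4 - 221.706174*d^3 + 117.967512*d^2 - 35.646708*d + 3.362506)/(27.270901*d^9 - 26.093088*d^8 - 66.423777*d^7 + 81.312645*d^6 + 38.667423*d^5 - 81.343254*d^4 + 13.884412*d^3 + 24.167973*d^2 - 13.306425*d + 2.048383)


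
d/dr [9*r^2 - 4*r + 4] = 18*r - 4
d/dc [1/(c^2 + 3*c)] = (-2*c - 3)/(c^2*(c + 3)^2)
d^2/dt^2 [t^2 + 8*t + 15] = 2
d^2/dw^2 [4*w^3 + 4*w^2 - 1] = 24*w + 8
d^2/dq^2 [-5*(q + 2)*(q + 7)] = -10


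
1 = 1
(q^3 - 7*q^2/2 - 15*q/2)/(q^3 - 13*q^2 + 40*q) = (q + 3/2)/(q - 8)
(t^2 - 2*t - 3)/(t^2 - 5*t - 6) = (t - 3)/(t - 6)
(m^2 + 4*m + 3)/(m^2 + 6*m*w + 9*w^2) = (m^2 + 4*m + 3)/(m^2 + 6*m*w + 9*w^2)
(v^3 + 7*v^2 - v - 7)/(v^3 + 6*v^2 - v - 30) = (v^3 + 7*v^2 - v - 7)/(v^3 + 6*v^2 - v - 30)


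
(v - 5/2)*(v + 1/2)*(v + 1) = v^3 - v^2 - 13*v/4 - 5/4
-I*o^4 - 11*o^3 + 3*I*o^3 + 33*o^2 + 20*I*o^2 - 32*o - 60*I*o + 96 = (o - 3)*(o - 8*I)*(o - 4*I)*(-I*o + 1)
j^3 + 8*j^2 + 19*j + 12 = (j + 1)*(j + 3)*(j + 4)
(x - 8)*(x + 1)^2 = x^3 - 6*x^2 - 15*x - 8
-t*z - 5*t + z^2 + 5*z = (-t + z)*(z + 5)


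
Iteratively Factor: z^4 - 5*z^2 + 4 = (z - 2)*(z^3 + 2*z^2 - z - 2) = (z - 2)*(z + 2)*(z^2 - 1) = (z - 2)*(z + 1)*(z + 2)*(z - 1)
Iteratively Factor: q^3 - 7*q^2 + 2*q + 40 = (q + 2)*(q^2 - 9*q + 20) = (q - 4)*(q + 2)*(q - 5)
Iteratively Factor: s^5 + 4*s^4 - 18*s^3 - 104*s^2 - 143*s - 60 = (s - 5)*(s^4 + 9*s^3 + 27*s^2 + 31*s + 12) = (s - 5)*(s + 3)*(s^3 + 6*s^2 + 9*s + 4) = (s - 5)*(s + 1)*(s + 3)*(s^2 + 5*s + 4) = (s - 5)*(s + 1)*(s + 3)*(s + 4)*(s + 1)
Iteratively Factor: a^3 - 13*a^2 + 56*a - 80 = (a - 5)*(a^2 - 8*a + 16) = (a - 5)*(a - 4)*(a - 4)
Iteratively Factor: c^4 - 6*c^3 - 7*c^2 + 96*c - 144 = (c - 3)*(c^3 - 3*c^2 - 16*c + 48) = (c - 3)^2*(c^2 - 16) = (c - 4)*(c - 3)^2*(c + 4)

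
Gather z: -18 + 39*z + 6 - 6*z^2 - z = -6*z^2 + 38*z - 12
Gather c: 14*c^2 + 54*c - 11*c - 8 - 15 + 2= 14*c^2 + 43*c - 21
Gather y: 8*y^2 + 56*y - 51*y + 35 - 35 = 8*y^2 + 5*y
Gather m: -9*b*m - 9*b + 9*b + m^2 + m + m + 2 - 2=m^2 + m*(2 - 9*b)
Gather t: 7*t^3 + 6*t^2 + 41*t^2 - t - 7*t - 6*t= 7*t^3 + 47*t^2 - 14*t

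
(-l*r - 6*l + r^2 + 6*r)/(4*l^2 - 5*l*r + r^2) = (r + 6)/(-4*l + r)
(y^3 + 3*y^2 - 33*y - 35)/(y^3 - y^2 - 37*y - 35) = (y^2 + 2*y - 35)/(y^2 - 2*y - 35)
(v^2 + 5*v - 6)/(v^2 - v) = (v + 6)/v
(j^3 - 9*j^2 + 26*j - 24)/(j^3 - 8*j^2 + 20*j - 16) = (j - 3)/(j - 2)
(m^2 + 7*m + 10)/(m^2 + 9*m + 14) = (m + 5)/(m + 7)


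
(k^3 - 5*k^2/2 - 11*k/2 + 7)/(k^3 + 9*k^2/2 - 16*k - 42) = (k - 1)/(k + 6)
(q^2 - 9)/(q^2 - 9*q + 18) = (q + 3)/(q - 6)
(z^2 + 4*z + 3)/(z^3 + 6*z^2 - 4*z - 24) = (z^2 + 4*z + 3)/(z^3 + 6*z^2 - 4*z - 24)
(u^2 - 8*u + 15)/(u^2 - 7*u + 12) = (u - 5)/(u - 4)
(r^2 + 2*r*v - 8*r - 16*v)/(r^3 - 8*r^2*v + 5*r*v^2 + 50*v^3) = (r - 8)/(r^2 - 10*r*v + 25*v^2)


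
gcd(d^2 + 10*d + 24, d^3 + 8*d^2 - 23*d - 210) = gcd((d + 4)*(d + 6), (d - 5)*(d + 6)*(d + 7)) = d + 6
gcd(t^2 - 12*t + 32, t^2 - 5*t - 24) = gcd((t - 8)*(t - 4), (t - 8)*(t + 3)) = t - 8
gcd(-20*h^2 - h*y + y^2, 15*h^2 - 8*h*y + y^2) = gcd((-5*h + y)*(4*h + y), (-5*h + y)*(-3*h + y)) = -5*h + y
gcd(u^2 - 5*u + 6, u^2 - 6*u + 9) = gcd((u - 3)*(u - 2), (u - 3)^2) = u - 3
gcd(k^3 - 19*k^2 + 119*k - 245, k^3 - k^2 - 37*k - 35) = k - 7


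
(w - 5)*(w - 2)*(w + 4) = w^3 - 3*w^2 - 18*w + 40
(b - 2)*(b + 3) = b^2 + b - 6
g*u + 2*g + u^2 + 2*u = (g + u)*(u + 2)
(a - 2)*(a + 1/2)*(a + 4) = a^3 + 5*a^2/2 - 7*a - 4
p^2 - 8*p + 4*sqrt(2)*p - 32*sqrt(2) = (p - 8)*(p + 4*sqrt(2))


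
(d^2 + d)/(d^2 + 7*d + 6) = d/(d + 6)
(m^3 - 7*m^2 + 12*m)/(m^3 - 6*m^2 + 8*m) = (m - 3)/(m - 2)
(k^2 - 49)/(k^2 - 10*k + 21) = (k + 7)/(k - 3)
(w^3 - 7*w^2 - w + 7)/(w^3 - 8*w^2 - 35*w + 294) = (w^2 - 1)/(w^2 - w - 42)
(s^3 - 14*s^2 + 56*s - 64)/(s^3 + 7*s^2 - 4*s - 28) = (s^2 - 12*s + 32)/(s^2 + 9*s + 14)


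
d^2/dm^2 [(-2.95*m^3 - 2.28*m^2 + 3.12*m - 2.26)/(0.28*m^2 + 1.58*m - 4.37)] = (2.22044604925031e-16*m^5 + 5.32907051820075e-15*m^4 - 19.44144*m^3 + 104.409468*m^2 - 321.108282*m - 60.81156)/(0.021952*m^6 + 0.371616*m^5 + 1.069152*m^4 - 7.655416*m^3 - 16.686408*m^2 + 90.519306*m - 83.453453)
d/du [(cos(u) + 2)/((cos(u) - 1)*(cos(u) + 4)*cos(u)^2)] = (3*cos(u)^3 + 14*cos(u)^2 + 14*cos(u) - 16)*sin(u)/((cos(u) - 1)^2*(cos(u) + 4)^2*cos(u)^3)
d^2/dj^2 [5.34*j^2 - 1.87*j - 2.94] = 10.6800000000000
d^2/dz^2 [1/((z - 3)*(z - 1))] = 2*((z - 3)^2 + (z - 3)*(z - 1) + (z - 1)^2)/((z - 3)^3*(z - 1)^3)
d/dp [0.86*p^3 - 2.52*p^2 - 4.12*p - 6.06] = 2.58*p^2 - 5.04*p - 4.12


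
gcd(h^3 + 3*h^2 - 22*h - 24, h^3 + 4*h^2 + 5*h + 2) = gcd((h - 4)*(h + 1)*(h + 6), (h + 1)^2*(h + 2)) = h + 1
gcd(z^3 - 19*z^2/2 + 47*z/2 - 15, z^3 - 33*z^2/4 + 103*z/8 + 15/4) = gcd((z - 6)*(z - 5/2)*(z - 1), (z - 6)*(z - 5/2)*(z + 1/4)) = z^2 - 17*z/2 + 15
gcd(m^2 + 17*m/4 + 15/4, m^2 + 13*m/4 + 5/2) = m + 5/4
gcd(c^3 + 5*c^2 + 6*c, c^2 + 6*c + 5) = 1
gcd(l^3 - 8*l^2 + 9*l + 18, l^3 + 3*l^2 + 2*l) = l + 1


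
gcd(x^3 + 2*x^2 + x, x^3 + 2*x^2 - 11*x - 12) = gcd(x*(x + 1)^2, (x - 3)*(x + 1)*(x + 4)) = x + 1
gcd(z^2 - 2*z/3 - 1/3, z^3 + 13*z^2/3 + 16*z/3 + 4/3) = z + 1/3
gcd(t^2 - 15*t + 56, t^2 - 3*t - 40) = t - 8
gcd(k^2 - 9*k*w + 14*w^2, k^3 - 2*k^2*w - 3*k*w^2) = 1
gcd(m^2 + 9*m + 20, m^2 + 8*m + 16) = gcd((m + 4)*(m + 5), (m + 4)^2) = m + 4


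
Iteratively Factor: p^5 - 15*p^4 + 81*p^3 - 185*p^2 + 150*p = (p - 2)*(p^4 - 13*p^3 + 55*p^2 - 75*p) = (p - 5)*(p - 2)*(p^3 - 8*p^2 + 15*p) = (p - 5)^2*(p - 2)*(p^2 - 3*p) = (p - 5)^2*(p - 3)*(p - 2)*(p)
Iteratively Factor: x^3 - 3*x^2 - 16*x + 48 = (x + 4)*(x^2 - 7*x + 12) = (x - 4)*(x + 4)*(x - 3)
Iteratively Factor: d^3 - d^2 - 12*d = (d)*(d^2 - d - 12) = d*(d - 4)*(d + 3)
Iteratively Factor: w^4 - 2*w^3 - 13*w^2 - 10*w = (w + 1)*(w^3 - 3*w^2 - 10*w) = w*(w + 1)*(w^2 - 3*w - 10) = w*(w - 5)*(w + 1)*(w + 2)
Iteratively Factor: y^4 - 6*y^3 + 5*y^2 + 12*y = (y)*(y^3 - 6*y^2 + 5*y + 12) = y*(y + 1)*(y^2 - 7*y + 12) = y*(y - 4)*(y + 1)*(y - 3)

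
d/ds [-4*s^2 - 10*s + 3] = -8*s - 10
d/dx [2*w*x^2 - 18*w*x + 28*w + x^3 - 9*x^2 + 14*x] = 4*w*x - 18*w + 3*x^2 - 18*x + 14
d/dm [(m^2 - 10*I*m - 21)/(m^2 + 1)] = 2*(5*I*m^2 + 22*m - 5*I)/(m^4 + 2*m^2 + 1)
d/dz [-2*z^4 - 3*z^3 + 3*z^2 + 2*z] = -8*z^3 - 9*z^2 + 6*z + 2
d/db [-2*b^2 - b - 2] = -4*b - 1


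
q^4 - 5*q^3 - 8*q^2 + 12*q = q*(q - 6)*(q - 1)*(q + 2)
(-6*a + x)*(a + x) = -6*a^2 - 5*a*x + x^2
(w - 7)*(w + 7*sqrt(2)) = w^2 - 7*w + 7*sqrt(2)*w - 49*sqrt(2)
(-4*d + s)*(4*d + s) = -16*d^2 + s^2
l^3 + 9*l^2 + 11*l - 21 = (l - 1)*(l + 3)*(l + 7)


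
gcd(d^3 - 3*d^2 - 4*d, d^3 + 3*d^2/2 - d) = d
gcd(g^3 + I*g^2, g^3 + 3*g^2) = g^2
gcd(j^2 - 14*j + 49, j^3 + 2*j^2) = 1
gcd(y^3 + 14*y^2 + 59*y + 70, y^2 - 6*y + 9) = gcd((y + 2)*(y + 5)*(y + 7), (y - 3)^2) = 1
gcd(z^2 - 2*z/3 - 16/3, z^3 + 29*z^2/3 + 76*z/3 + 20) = z + 2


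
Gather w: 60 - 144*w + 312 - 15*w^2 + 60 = -15*w^2 - 144*w + 432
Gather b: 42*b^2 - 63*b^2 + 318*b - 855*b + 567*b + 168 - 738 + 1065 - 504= -21*b^2 + 30*b - 9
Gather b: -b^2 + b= -b^2 + b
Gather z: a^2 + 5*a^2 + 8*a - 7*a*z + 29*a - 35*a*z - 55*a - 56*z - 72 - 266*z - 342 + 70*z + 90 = 6*a^2 - 18*a + z*(-42*a - 252) - 324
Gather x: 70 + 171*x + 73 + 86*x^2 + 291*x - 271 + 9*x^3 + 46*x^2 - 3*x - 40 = 9*x^3 + 132*x^2 + 459*x - 168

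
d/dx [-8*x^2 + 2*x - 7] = 2 - 16*x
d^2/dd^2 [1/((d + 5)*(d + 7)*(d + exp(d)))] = (-(d + 5)^2*(d + 7)^2*(d + exp(d))*exp(d) + 2*(d + 5)^2*(d + 7)^2*(exp(d) + 1)^2 + 2*(d + 5)^2*(d + 7)*(d + exp(d))*(exp(d) + 1) + 2*(d + 5)^2*(d + exp(d))^2 + 2*(d + 5)*(d + 7)^2*(d + exp(d))*(exp(d) + 1) + 2*(d + 5)*(d + 7)*(d + exp(d))^2 + 2*(d + 7)^2*(d + exp(d))^2)/((d + 5)^3*(d + 7)^3*(d + exp(d))^3)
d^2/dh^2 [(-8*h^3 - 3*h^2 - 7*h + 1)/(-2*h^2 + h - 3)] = 2*(-6*h^3 - 138*h^2 + 96*h + 53)/(8*h^6 - 12*h^5 + 42*h^4 - 37*h^3 + 63*h^2 - 27*h + 27)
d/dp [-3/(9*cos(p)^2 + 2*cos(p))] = -(6*sin(p)/cos(p)^2 + 54*tan(p))/(9*cos(p) + 2)^2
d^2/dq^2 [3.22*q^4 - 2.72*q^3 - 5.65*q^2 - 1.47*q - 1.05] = 38.64*q^2 - 16.32*q - 11.3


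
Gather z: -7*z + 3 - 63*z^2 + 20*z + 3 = -63*z^2 + 13*z + 6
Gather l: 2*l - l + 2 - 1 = l + 1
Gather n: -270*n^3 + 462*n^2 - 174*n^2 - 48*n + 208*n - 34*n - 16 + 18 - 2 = -270*n^3 + 288*n^2 + 126*n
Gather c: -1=-1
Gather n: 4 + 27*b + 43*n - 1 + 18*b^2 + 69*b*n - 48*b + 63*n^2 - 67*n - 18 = 18*b^2 - 21*b + 63*n^2 + n*(69*b - 24) - 15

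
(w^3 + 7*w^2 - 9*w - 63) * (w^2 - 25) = w^5 + 7*w^4 - 34*w^3 - 238*w^2 + 225*w + 1575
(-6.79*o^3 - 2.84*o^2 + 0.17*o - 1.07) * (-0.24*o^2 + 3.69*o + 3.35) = 1.6296*o^5 - 24.3735*o^4 - 33.2669*o^3 - 8.6299*o^2 - 3.3788*o - 3.5845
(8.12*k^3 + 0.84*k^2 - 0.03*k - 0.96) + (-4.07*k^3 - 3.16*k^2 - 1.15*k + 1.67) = 4.05*k^3 - 2.32*k^2 - 1.18*k + 0.71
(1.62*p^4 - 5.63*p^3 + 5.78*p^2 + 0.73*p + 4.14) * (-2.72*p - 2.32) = -4.4064*p^5 + 11.5552*p^4 - 2.66*p^3 - 15.3952*p^2 - 12.9544*p - 9.6048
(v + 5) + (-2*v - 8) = -v - 3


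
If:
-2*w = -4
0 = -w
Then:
No Solution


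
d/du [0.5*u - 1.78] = 0.500000000000000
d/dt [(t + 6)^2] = 2*t + 12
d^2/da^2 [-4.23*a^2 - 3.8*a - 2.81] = -8.46000000000000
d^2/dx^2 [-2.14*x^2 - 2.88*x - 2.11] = -4.28000000000000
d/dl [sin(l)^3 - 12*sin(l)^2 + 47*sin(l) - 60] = (3*sin(l)^2 - 24*sin(l) + 47)*cos(l)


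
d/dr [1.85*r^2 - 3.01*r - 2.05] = 3.7*r - 3.01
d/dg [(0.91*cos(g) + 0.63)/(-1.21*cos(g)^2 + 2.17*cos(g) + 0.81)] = (-1.1011*cos(g)^2 - 1.5246*cos(g) + 0.63)*sin(g)/(1.4641*cos(g)^4 - 5.2514*cos(g)^3 + 2.7487*cos(g)^2 + 3.5154*cos(g) + 0.6561)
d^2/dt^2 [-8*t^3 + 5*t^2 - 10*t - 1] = 10 - 48*t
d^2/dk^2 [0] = 0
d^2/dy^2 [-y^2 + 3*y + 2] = -2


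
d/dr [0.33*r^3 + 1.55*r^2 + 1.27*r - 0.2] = 0.99*r^2 + 3.1*r + 1.27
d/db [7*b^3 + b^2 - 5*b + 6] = 21*b^2 + 2*b - 5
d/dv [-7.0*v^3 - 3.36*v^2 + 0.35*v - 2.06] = -21.0*v^2 - 6.72*v + 0.35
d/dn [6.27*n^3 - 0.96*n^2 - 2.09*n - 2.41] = 18.81*n^2 - 1.92*n - 2.09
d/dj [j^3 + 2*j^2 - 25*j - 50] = 3*j^2 + 4*j - 25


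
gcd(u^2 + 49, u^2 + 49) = u^2 + 49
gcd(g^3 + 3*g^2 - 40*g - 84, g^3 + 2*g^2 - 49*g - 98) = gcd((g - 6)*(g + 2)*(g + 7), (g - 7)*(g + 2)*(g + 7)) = g^2 + 9*g + 14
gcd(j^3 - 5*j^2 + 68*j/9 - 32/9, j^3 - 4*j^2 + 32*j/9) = j^2 - 4*j + 32/9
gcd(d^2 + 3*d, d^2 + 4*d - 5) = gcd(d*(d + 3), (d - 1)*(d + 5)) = 1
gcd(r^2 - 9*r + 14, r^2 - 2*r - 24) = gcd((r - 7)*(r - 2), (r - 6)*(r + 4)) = 1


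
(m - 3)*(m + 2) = m^2 - m - 6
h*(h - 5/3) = h^2 - 5*h/3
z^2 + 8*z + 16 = (z + 4)^2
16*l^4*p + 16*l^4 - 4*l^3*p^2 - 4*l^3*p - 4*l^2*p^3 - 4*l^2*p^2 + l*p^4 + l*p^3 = (-4*l + p)*(-2*l + p)*(2*l + p)*(l*p + l)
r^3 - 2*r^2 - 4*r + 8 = (r - 2)^2*(r + 2)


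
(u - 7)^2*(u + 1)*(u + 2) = u^4 - 11*u^3 + 9*u^2 + 119*u + 98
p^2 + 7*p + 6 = (p + 1)*(p + 6)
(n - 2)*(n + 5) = n^2 + 3*n - 10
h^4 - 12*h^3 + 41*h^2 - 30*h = h*(h - 6)*(h - 5)*(h - 1)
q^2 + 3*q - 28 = (q - 4)*(q + 7)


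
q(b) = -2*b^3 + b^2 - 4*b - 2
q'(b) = -6*b^2 + 2*b - 4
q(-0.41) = -0.05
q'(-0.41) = -5.83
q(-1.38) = 10.68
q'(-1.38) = -18.19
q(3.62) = -98.25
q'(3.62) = -75.39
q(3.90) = -121.03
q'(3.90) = -87.46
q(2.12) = -25.04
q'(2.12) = -26.73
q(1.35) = -10.50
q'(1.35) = -12.24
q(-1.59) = 14.93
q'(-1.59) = -22.35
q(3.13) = -66.05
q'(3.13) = -56.52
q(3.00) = -59.00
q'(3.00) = -52.00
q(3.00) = -59.00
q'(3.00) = -52.00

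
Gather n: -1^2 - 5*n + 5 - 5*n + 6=10 - 10*n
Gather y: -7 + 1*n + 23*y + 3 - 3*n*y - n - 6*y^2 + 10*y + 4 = -6*y^2 + y*(33 - 3*n)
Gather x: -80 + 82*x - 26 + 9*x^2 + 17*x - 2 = 9*x^2 + 99*x - 108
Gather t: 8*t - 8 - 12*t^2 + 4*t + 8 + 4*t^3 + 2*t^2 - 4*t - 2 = 4*t^3 - 10*t^2 + 8*t - 2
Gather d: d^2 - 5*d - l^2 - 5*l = d^2 - 5*d - l^2 - 5*l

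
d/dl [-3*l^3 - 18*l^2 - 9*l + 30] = -9*l^2 - 36*l - 9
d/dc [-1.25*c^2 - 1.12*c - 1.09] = -2.5*c - 1.12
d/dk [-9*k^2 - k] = -18*k - 1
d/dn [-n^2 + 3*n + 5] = 3 - 2*n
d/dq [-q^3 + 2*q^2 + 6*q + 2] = -3*q^2 + 4*q + 6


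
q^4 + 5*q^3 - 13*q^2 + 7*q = q*(q - 1)^2*(q + 7)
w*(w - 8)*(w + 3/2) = w^3 - 13*w^2/2 - 12*w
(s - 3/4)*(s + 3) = s^2 + 9*s/4 - 9/4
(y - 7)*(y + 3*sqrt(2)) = y^2 - 7*y + 3*sqrt(2)*y - 21*sqrt(2)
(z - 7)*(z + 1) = z^2 - 6*z - 7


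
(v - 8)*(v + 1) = v^2 - 7*v - 8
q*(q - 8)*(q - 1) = q^3 - 9*q^2 + 8*q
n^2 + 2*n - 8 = (n - 2)*(n + 4)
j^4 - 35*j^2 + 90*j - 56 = (j - 4)*(j - 2)*(j - 1)*(j + 7)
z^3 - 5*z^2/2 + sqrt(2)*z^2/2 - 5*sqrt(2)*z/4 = z*(z - 5/2)*(z + sqrt(2)/2)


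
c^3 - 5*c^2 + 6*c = c*(c - 3)*(c - 2)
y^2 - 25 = (y - 5)*(y + 5)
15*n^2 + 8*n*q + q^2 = (3*n + q)*(5*n + q)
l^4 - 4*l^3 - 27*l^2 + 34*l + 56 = (l - 7)*(l - 2)*(l + 1)*(l + 4)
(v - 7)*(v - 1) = v^2 - 8*v + 7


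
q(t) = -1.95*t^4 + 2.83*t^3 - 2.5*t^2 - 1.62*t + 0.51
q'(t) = -7.8*t^3 + 8.49*t^2 - 5.0*t - 1.62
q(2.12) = -26.59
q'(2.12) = -48.38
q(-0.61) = -0.34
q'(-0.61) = 6.36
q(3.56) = -222.47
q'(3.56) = -263.74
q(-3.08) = -276.39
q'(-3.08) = 322.22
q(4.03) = -375.74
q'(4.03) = -394.40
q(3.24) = -149.62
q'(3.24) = -193.99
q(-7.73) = -8405.80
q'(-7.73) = 4147.07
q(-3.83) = -608.55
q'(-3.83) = 580.29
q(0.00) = 0.51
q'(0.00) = -1.62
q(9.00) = -10947.45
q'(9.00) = -5045.13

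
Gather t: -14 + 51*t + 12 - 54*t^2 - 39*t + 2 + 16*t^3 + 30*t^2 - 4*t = 16*t^3 - 24*t^2 + 8*t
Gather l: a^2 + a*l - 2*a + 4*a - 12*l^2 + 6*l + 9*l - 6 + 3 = a^2 + 2*a - 12*l^2 + l*(a + 15) - 3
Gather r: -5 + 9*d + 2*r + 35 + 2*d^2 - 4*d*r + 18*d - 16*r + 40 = 2*d^2 + 27*d + r*(-4*d - 14) + 70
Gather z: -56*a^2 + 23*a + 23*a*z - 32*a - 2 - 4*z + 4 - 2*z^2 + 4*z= -56*a^2 + 23*a*z - 9*a - 2*z^2 + 2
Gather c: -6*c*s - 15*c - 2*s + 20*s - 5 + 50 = c*(-6*s - 15) + 18*s + 45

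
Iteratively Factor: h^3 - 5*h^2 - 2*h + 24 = (h - 3)*(h^2 - 2*h - 8) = (h - 4)*(h - 3)*(h + 2)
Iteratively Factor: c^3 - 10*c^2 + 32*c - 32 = (c - 4)*(c^2 - 6*c + 8) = (c - 4)^2*(c - 2)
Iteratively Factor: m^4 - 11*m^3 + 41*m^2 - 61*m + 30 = (m - 1)*(m^3 - 10*m^2 + 31*m - 30) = (m - 3)*(m - 1)*(m^2 - 7*m + 10) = (m - 3)*(m - 2)*(m - 1)*(m - 5)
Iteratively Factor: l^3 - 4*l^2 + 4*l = (l - 2)*(l^2 - 2*l) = (l - 2)^2*(l)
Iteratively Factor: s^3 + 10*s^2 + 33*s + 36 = (s + 3)*(s^2 + 7*s + 12) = (s + 3)^2*(s + 4)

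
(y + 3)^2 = y^2 + 6*y + 9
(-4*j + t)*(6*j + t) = -24*j^2 + 2*j*t + t^2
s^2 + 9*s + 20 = (s + 4)*(s + 5)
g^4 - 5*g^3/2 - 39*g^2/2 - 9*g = g*(g - 6)*(g + 1/2)*(g + 3)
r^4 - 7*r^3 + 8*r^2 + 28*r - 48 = (r - 4)*(r - 3)*(r - 2)*(r + 2)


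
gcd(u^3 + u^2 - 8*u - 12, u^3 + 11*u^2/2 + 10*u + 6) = u^2 + 4*u + 4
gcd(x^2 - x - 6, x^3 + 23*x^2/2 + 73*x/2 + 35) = x + 2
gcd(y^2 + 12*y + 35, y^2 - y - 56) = y + 7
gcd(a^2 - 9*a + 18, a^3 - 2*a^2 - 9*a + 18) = a - 3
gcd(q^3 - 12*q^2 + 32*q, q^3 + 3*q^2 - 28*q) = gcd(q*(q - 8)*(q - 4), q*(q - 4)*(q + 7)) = q^2 - 4*q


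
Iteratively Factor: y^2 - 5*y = (y)*(y - 5)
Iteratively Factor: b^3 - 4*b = (b)*(b^2 - 4) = b*(b + 2)*(b - 2)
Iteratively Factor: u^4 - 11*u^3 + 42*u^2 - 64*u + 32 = (u - 4)*(u^3 - 7*u^2 + 14*u - 8) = (u - 4)*(u - 1)*(u^2 - 6*u + 8) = (u - 4)^2*(u - 1)*(u - 2)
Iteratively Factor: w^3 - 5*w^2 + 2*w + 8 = (w + 1)*(w^2 - 6*w + 8) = (w - 2)*(w + 1)*(w - 4)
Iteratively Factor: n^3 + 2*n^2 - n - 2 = (n + 2)*(n^2 - 1) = (n + 1)*(n + 2)*(n - 1)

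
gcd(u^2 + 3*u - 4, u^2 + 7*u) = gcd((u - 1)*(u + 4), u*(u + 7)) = 1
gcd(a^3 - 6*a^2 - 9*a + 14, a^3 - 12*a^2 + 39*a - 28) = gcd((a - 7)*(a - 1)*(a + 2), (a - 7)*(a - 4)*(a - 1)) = a^2 - 8*a + 7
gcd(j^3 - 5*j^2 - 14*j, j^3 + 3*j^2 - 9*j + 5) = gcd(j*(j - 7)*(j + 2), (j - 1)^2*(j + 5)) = 1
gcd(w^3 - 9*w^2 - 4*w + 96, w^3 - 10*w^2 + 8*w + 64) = w^2 - 12*w + 32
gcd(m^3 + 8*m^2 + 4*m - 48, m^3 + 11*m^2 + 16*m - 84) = m^2 + 4*m - 12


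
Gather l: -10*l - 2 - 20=-10*l - 22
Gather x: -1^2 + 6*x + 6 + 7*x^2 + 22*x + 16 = 7*x^2 + 28*x + 21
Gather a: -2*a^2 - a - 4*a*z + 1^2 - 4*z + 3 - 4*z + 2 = -2*a^2 + a*(-4*z - 1) - 8*z + 6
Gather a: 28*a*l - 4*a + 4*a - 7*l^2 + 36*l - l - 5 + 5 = 28*a*l - 7*l^2 + 35*l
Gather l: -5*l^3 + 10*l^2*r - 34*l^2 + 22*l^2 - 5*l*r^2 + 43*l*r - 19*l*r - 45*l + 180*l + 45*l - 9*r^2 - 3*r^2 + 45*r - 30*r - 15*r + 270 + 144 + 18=-5*l^3 + l^2*(10*r - 12) + l*(-5*r^2 + 24*r + 180) - 12*r^2 + 432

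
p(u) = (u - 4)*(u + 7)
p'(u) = 2*u + 3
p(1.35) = -22.13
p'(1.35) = 5.70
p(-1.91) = -30.08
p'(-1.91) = -0.82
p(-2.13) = -29.85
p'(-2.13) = -1.26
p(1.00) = -24.00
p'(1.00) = 5.00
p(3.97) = -0.33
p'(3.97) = 10.94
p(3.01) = -9.91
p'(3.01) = 9.02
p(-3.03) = -27.91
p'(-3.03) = -3.06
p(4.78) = 9.19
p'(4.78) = 12.56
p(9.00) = 80.00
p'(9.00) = 21.00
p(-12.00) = 80.00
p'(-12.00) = -21.00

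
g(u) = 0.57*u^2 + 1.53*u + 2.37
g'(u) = 1.14*u + 1.53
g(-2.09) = 1.66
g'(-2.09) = -0.85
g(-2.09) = 1.66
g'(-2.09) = -0.85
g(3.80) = 16.41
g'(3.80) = 5.86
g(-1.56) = 1.37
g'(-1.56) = -0.25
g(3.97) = 17.43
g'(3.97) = 6.06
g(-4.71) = 7.81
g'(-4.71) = -3.84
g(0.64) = 3.58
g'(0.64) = 2.26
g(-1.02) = 1.40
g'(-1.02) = 0.37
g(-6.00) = 13.71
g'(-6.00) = -5.31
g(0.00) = 2.37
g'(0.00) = 1.53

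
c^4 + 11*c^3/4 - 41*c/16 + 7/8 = (c - 1/2)^2*(c + 7/4)*(c + 2)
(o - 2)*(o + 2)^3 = o^4 + 4*o^3 - 16*o - 16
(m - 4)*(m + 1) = m^2 - 3*m - 4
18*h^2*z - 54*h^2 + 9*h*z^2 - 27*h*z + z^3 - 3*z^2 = (3*h + z)*(6*h + z)*(z - 3)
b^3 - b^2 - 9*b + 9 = (b - 3)*(b - 1)*(b + 3)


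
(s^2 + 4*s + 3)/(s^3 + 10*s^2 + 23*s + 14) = (s + 3)/(s^2 + 9*s + 14)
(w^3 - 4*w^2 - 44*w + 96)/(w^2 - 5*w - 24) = (w^2 + 4*w - 12)/(w + 3)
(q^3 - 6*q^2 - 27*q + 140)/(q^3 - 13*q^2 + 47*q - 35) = (q^2 + q - 20)/(q^2 - 6*q + 5)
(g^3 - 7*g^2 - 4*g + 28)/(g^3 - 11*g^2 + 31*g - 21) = (g^2 - 4)/(g^2 - 4*g + 3)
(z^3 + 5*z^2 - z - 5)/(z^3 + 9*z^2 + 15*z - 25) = (z + 1)/(z + 5)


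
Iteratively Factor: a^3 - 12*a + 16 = (a + 4)*(a^2 - 4*a + 4) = (a - 2)*(a + 4)*(a - 2)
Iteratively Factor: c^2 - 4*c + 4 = (c - 2)*(c - 2)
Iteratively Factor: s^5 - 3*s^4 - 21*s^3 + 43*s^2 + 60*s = (s - 5)*(s^4 + 2*s^3 - 11*s^2 - 12*s) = (s - 5)*(s + 1)*(s^3 + s^2 - 12*s) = (s - 5)*(s - 3)*(s + 1)*(s^2 + 4*s) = (s - 5)*(s - 3)*(s + 1)*(s + 4)*(s)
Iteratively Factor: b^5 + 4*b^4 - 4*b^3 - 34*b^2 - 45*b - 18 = (b + 2)*(b^4 + 2*b^3 - 8*b^2 - 18*b - 9) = (b + 1)*(b + 2)*(b^3 + b^2 - 9*b - 9) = (b - 3)*(b + 1)*(b + 2)*(b^2 + 4*b + 3) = (b - 3)*(b + 1)*(b + 2)*(b + 3)*(b + 1)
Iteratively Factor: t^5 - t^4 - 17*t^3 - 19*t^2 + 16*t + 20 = (t - 1)*(t^4 - 17*t^2 - 36*t - 20) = (t - 1)*(t + 1)*(t^3 - t^2 - 16*t - 20) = (t - 1)*(t + 1)*(t + 2)*(t^2 - 3*t - 10) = (t - 5)*(t - 1)*(t + 1)*(t + 2)*(t + 2)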